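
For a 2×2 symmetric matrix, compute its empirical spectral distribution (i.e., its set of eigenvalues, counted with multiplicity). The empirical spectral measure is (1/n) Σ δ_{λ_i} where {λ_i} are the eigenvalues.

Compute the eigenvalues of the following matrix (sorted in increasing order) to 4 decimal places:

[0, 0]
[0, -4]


Since M is real symmetric, both eigenvalues are real; they are the roots of det(λI − M) = λ² − (tr M) λ + det M.
tr M = 0 + (-4) = -4.
det M = 0·(-4) − 0² = 0 − 0 = 0.
Characteristic polynomial: λ² + 4λ = 0.
Discriminant Δ = (tr M)² − 4·det M = 16 − 0 = 16; √Δ = 4.000000.
λ = (tr M ± √Δ)/2 = (-4 ± 4.000000)/2, giving (tr M − √Δ)/2 = -4.0000 and (tr M + √Δ)/2 = 0.0000.

Eigenvalues sorted in increasing order: [-4.0000, 0.0000].


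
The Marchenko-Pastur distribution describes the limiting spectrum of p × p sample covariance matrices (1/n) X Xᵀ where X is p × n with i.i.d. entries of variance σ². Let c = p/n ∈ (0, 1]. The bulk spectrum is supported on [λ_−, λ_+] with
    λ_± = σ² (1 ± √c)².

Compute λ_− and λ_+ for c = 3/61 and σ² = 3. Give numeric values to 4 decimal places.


c = 3/61 = 0.049180; √c = 0.221766.
λ_− = σ² (1 − √c)² = 3 · (1 − 0.221766)² = 3 · (0.778234)² = 1.816943.
λ_+ = σ² (1 + √c)² = 3 · (1 + 0.221766)² = 3 · (1.221766)² = 4.478139.

Rounded to 4 decimal places: λ_− ≈ 1.8169, λ_+ ≈ 4.4781.


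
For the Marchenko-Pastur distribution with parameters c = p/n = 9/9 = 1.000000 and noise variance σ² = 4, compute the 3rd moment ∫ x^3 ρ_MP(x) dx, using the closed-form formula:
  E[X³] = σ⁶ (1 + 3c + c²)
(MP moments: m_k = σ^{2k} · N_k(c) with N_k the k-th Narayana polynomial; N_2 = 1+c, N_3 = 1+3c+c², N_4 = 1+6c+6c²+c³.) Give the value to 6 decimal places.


E[X³] = σ⁶ (1 + 3c + c²) (third MP moment). With σ² = 4 (so σ⁶ = 64) and c = 9/9 = 1.000000: E[X³] = 64 · (1 + 3·1.000000 + (1.000000)²) = 64 · 5.000000.

So E[X^3] = 320.000000.


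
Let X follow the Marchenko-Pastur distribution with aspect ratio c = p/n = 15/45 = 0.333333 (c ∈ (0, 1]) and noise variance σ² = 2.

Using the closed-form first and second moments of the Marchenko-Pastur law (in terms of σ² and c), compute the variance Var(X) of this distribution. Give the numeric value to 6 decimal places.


Recall the MP moments m_1 = E[X] = σ² and m_2 = E[X²] = σ⁴ (1 + c).
m_1 = E[X] = σ² = 2, so m_1² = 4.
m_2 = E[X²] = σ⁴ (1 + c) = 4 · (1 + 0.333333) = 4 · 1.333333 = 5.333333.
(Note m_2 − m_1² simplifies to c · σ⁴ = 0.333333 · 4.)

Var(X) = m_2 − m_1² = 5.333333 − 4 = 1.333333.


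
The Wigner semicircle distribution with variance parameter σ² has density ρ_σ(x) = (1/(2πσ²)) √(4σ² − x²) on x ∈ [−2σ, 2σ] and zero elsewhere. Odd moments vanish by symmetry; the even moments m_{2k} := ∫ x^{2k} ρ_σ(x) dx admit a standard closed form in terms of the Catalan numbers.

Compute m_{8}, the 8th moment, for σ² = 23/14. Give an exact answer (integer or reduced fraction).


By the scaled semicircle moment identity, m_{2k} = σ^{2k} · C_k with k = 4.
C_4 = (1/(k+1)) · C(2k, k) = (1/5) · C(8, 4) = (1/5) · 70 = 14.
σ^{2k} = (σ²)^k = (23/14)^4 = 279841/38416.

Therefore m_{8} = σ^{8} · C_4 = (279841/38416) · 14 = 279841/2744.


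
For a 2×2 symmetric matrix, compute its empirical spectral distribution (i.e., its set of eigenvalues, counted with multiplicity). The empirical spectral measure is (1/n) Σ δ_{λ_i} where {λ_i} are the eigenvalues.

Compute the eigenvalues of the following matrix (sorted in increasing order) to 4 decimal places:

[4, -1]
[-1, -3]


Since M is real symmetric, both eigenvalues are real; they are the roots of det(λI − M) = λ² − (tr M) λ + det M.
tr M = 4 + (-3) = 1.
det M = 4·(-3) − (-1)² = -12 − 1 = -13.
Characteristic polynomial: λ² − λ − 13 = 0.
Discriminant Δ = (tr M)² − 4·det M = 1 − (-52) = 53; √Δ = 7.280110.
λ = (tr M ± √Δ)/2 = (1 ± 7.280110)/2, giving (tr M − √Δ)/2 = -3.1401 and (tr M + √Δ)/2 = 4.1401.

Eigenvalues sorted in increasing order: [-3.1401, 4.1401].


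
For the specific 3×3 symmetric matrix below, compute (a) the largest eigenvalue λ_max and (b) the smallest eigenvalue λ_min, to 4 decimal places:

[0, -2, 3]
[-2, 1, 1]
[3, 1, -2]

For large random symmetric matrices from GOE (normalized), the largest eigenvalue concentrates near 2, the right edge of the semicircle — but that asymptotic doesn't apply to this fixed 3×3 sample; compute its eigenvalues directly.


Since M is real symmetric, all three eigenvalues are real; they are the roots of det(λI − M) = λ³ − (tr M) λ² + s λ − det M, where s is the sum of the principal 2×2 minors.
tr M = 0 + 1 + (-2) = -1.
s = (0·1 − (-2)²) + (0·(-2) − 3²) + (1·(-2) − 1²) = -4 + (-9) + (-3) = -16.
det M (expand along row 1) = 0·(-3) − (-2)·1 + 3·(-5) = -13.
Characteristic polynomial: λ³ + λ² − 16λ + 13 = 0.
Substitute λ = y + (tr M)/3 = y − 0.333333 to remove the quadratic term: y³ + p·y + q = 0 with p = s − (tr M)²/3 = -16.333333 and q = −2(tr M)³/27 + (tr M)·s/3 − det M = 18.407407.
Three real roots ⇒ use the trigonometric (Viète) form: r = 2√(−p/3) = 4.666667, φ = arccos(3q/(p·r)) = arccos(-0.724490) = 2.381090 rad.
y_k = r·cos(φ/3 − 2πk/3) for k = 0, 1, 2 gives y = 3.272334, 1.245187, -4.517522.
λ_k = y_k − 0.333333 gives λ = 2.9390, 0.9119, -4.8509 (check: the sum is -1.0000 = tr M).

Hence λ_max = 2.9390 and λ_min = -4.8509.


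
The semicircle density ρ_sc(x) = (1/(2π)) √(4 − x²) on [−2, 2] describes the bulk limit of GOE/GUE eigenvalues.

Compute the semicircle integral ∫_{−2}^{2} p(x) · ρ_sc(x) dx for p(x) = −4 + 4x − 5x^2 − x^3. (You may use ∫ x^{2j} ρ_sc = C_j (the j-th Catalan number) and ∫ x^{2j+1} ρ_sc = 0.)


Write p(x) = Σ a_i x^i, split into monomials and integrate each against ρ_sc separately.
Using ∫ x^{2j} ρ_sc = C_j = (1/(j+1)) C(2j, j) (Catalan numbers) and ∫ x^{2j+1} ρ_sc = 0 (odd monomials vanish by symmetry):
  i = 0 (even): a_0 · C_{0} = -4 · 1 = -4
  i = 1 (odd): ∫ x^1 ρ_sc = 0 (vanishes)
  i = 2 (even): a_2 · C_{1} = -5 · 1 = -5
  i = 3 (odd): ∫ x^3 ρ_sc = 0 (vanishes)

Summing the contributions: ∫_{−2}^{2} p(x) ρ_sc(x) dx = (-4) + (-5) = -9.


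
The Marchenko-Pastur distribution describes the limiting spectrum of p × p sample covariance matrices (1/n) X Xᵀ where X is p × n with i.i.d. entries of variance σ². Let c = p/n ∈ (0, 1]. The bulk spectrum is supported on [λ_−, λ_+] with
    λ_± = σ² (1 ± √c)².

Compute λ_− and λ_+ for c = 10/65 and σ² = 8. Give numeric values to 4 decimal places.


c = 10/65 = 0.153846; √c = 0.392232.
λ_− = σ² (1 − √c)² = 8 · (1 − 0.392232)² = 8 · (0.607768)² = 2.955053.
λ_+ = σ² (1 + √c)² = 8 · (1 + 0.392232)² = 8 · (1.392232)² = 15.506486.

Rounded to 4 decimal places: λ_− ≈ 2.9551, λ_+ ≈ 15.5065.


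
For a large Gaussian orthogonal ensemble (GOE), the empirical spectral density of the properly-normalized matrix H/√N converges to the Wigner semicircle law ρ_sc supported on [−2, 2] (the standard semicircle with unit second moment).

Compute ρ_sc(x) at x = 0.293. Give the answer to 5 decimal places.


ρ_sc(x) = (1/(2π)) √(4 − x²). With x = 0.293:
  4 − x² = 4 − (0.293)² = 4 − 0.085849 = 3.914151.
  √(4 − x²) = 1.978421.
  1/(2π) = 0.159155.
  ρ_sc(0.293) = 0.159155 · 1.978421 = 0.314876.

Rounded to 5 decimal places: ρ_sc(0.293) ≈ 0.31488.


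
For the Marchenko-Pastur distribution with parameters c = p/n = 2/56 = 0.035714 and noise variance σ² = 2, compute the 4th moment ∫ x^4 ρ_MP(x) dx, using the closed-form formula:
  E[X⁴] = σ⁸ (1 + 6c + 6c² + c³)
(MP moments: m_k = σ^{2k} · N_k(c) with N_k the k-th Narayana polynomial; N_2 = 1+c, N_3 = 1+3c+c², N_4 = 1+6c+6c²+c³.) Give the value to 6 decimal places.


E[X⁴] = σ⁸ (1 + 6c + 6c² + c³) (fourth MP moment). With σ² = 2 (so σ⁸ = 16) and c = 2/56 = 0.035714: E[X⁴] = 16 · (1 + 6·0.035714 + 6·(0.035714)² + (0.035714)³) = 16 · 1.221984.

So E[X^4] = 19.551749.


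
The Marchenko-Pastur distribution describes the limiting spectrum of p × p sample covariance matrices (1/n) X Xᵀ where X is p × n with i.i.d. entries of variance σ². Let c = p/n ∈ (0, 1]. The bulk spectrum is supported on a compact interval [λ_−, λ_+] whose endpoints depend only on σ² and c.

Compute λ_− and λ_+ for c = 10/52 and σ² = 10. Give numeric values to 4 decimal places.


c = 10/52 = 0.192308; √c = 0.438529.
λ_− = σ² (1 − √c)² = 10 · (1 − 0.438529)² = 10 · (0.561471)² = 3.152497.
λ_+ = σ² (1 + √c)² = 10 · (1 + 0.438529)² = 10 · (1.438529)² = 20.693657.

Rounded to 4 decimal places: λ_− ≈ 3.1525, λ_+ ≈ 20.6937.


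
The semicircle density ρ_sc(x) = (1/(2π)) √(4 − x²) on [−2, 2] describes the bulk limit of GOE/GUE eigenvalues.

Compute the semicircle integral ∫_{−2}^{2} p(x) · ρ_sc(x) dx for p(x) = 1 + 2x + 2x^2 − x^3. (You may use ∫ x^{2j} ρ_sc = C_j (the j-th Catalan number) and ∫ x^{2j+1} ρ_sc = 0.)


Write p(x) = Σ a_i x^i, split into monomials and integrate each against ρ_sc separately.
Using ∫ x^{2j} ρ_sc = C_j = (1/(j+1)) C(2j, j) (Catalan numbers) and ∫ x^{2j+1} ρ_sc = 0 (odd monomials vanish by symmetry):
  i = 0 (even): a_0 · C_{0} = 1 · 1 = 1
  i = 1 (odd): ∫ x^1 ρ_sc = 0 (vanishes)
  i = 2 (even): a_2 · C_{1} = 2 · 1 = 2
  i = 3 (odd): ∫ x^3 ρ_sc = 0 (vanishes)

Summing the contributions: ∫_{−2}^{2} p(x) ρ_sc(x) dx = 1 + 2 = 3.


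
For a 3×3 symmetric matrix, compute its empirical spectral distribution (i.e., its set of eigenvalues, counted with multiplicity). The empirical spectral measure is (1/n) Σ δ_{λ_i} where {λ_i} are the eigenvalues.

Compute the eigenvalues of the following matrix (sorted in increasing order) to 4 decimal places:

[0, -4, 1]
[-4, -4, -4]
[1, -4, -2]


Since M is real symmetric, all three eigenvalues are real; they are the roots of det(λI − M) = λ³ − (tr M) λ² + s λ − det M, where s is the sum of the principal 2×2 minors.
tr M = 0 + (-4) + (-2) = -6.
s = (0·(-4) − (-4)²) + (0·(-2) − 1²) + ((-4)·(-2) − (-4)²) = -16 + (-1) + (-8) = -25.
det M (expand along row 1) = 0·(-8) − (-4)·12 + 1·20 = 68.
Characteristic polynomial: λ³ + 6λ² − 25λ − 68 = 0.
Substitute λ = y + (tr M)/3 = y − 2.000000 to remove the quadratic term: y³ + p·y + q = 0 with p = s − (tr M)²/3 = -37.000000 and q = −2(tr M)³/27 + (tr M)·s/3 − det M = -2.000000.
Three real roots ⇒ use the trigonometric (Viète) form: r = 2√(−p/3) = 7.023769, φ = arccos(3q/(p·r)) = arccos(0.023088) = 1.547707 rad.
y_k = r·cos(φ/3 − 2πk/3) for k = 0, 1, 2 gives y = 6.109612, -0.054058, -6.055553.
λ_k = y_k − 2.000000 gives λ = 4.1096, -2.0541, -8.0556 (check: the sum is -6.0000 = tr M).

Eigenvalues sorted in increasing order: [-8.0556, -2.0541, 4.1096].


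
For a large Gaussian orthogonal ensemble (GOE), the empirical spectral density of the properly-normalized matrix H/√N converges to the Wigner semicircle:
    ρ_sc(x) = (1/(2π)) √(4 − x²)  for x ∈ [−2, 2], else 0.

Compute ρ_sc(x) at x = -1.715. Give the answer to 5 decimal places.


ρ_sc(x) = (1/(2π)) √(4 − x²). With x = -1.715:
  4 − x² = 4 − (-1.715)² = 4 − 2.941225 = 1.058775.
  √(4 − x²) = 1.028968.
  1/(2π) = 0.159155.
  ρ_sc(-1.715) = 0.159155 · 1.028968 = 0.163765.

Rounded to 5 decimal places: ρ_sc(-1.715) ≈ 0.16377.


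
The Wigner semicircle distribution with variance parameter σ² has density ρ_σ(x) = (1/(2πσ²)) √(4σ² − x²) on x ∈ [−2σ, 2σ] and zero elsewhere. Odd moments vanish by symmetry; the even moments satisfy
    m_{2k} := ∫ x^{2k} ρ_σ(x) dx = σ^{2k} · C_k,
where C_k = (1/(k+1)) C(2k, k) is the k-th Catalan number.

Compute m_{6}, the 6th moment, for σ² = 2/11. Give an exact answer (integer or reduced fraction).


By the scaled semicircle moment identity, m_{2k} = σ^{2k} · C_k with k = 3.
C_3 = (1/(k+1)) · C(2k, k) = (1/4) · C(6, 3) = (1/4) · 20 = 5.
σ^{2k} = (σ²)^k = (2/11)^3 = 8/1331.

Therefore m_{6} = σ^{6} · C_3 = (8/1331) · 5 = 40/1331.


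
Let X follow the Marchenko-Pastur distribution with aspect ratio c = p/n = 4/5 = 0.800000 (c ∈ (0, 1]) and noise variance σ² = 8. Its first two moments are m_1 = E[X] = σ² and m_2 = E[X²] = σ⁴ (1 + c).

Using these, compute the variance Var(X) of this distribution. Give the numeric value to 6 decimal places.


m_1 = E[X] = σ² = 8, so m_1² = 64.
m_2 = E[X²] = σ⁴ (1 + c) = 64 · (1 + 0.800000) = 64 · 1.800000 = 115.200000.
(Note m_2 − m_1² simplifies to c · σ⁴ = 0.800000 · 64.)

Var(X) = m_2 − m_1² = 115.200000 − 64 = 51.200000.


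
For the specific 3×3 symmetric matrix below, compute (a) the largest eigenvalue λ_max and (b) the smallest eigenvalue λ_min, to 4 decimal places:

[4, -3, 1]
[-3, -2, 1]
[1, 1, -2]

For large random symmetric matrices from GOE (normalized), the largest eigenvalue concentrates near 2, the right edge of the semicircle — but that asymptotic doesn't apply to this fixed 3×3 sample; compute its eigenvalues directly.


Since M is real symmetric, all three eigenvalues are real; they are the roots of det(λI − M) = λ³ − (tr M) λ² + s λ − det M, where s is the sum of the principal 2×2 minors.
tr M = 4 + (-2) + (-2) = 0.
s = (4·(-2) − (-3)²) + (4·(-2) − 1²) + ((-2)·(-2) − 1²) = -17 + (-9) + 3 = -23.
det M (expand along row 1) = 4·3 − (-3)·5 + 1·(-1) = 26.
Characteristic polynomial: λ³ − 23λ − 26 = 0.
Substitute λ = y + (tr M)/3 = y + 0.000000 to remove the quadratic term: y³ + p·y + q = 0 with p = s − (tr M)²/3 = -23.000000 and q = −2(tr M)³/27 + (tr M)·s/3 − det M = -26.000000.
Three real roots ⇒ use the trigonometric (Viète) form: r = 2√(−p/3) = 5.537749, φ = arccos(3q/(p·r)) = arccos(0.612398) = 0.911706 rad.
y_k = r·cos(φ/3 − 2πk/3) for k = 0, 1, 2 gives y = 5.283988, -1.206861, -4.077126.
λ_k = y_k + 0.000000 gives λ = 5.2840, -1.2069, -4.0771 (check: the sum is 0.0000 = tr M).

Hence λ_max = 5.2840 and λ_min = -4.0771.


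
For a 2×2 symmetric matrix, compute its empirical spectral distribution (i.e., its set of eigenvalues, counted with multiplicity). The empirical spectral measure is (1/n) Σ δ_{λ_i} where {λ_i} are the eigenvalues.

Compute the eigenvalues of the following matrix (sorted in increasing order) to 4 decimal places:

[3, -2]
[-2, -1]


Since M is real symmetric, both eigenvalues are real; they are the roots of det(λI − M) = λ² − (tr M) λ + det M.
tr M = 3 + (-1) = 2.
det M = 3·(-1) − (-2)² = -3 − 4 = -7.
Characteristic polynomial: λ² − 2λ − 7 = 0.
Discriminant Δ = (tr M)² − 4·det M = 4 − (-28) = 32; √Δ = 5.656854.
λ = (tr M ± √Δ)/2 = (2 ± 5.656854)/2, giving (tr M − √Δ)/2 = -1.8284 and (tr M + √Δ)/2 = 3.8284.

Eigenvalues sorted in increasing order: [-1.8284, 3.8284].


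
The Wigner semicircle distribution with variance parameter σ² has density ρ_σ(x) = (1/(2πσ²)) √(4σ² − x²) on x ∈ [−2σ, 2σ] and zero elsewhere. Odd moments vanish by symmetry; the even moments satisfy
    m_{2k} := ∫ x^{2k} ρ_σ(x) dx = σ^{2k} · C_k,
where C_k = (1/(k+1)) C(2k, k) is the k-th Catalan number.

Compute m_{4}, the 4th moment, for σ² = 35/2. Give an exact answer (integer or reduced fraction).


By the scaled semicircle moment identity, m_{2k} = σ^{2k} · C_k with k = 2.
C_2 = (1/(k+1)) · C(2k, k) = (1/3) · C(4, 2) = (1/3) · 6 = 2.
σ^{2k} = (σ²)^k = (35/2)^2 = 1225/4.

Therefore m_{4} = σ^{4} · C_2 = (1225/4) · 2 = 1225/2.


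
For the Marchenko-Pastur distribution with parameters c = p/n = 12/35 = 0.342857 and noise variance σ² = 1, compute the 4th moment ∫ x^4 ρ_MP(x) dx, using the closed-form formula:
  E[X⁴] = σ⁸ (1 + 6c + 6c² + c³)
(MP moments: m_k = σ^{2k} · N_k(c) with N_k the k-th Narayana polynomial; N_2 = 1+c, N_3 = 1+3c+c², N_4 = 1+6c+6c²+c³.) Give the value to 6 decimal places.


E[X⁴] = σ⁸ (1 + 6c + 6c² + c³) (fourth MP moment). With σ² = 1 (so σ⁸ = 1) and c = 12/35 = 0.342857: E[X⁴] = 1 · (1 + 6·0.342857 + 6·(0.342857)² + (0.342857)³) = 1 · 3.802752.

So E[X^4] = 3.802752.


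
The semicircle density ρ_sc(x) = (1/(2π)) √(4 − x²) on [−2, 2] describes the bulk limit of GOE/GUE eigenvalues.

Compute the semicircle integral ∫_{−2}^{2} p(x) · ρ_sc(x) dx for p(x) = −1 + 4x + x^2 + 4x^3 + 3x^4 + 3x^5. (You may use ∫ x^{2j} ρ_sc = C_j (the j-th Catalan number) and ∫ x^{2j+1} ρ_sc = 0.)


Write p(x) = Σ a_i x^i, split into monomials and integrate each against ρ_sc separately.
Using ∫ x^{2j} ρ_sc = C_j = (1/(j+1)) C(2j, j) (Catalan numbers) and ∫ x^{2j+1} ρ_sc = 0 (odd monomials vanish by symmetry):
  i = 0 (even): a_0 · C_{0} = -1 · 1 = -1
  i = 1 (odd): ∫ x^1 ρ_sc = 0 (vanishes)
  i = 2 (even): a_2 · C_{1} = 1 · 1 = 1
  i = 3 (odd): ∫ x^3 ρ_sc = 0 (vanishes)
  i = 4 (even): a_4 · C_{2} = 3 · 2 = 6
  i = 5 (odd): ∫ x^5 ρ_sc = 0 (vanishes)

Summing the contributions: ∫_{−2}^{2} p(x) ρ_sc(x) dx = (-1) + 1 + 6 = 6.


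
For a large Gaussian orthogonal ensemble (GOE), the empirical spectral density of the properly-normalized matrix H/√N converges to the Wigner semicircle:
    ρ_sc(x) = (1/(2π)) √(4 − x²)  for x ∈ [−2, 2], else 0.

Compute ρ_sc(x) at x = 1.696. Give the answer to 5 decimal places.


ρ_sc(x) = (1/(2π)) √(4 − x²). With x = 1.696:
  4 − x² = 4 − (1.696)² = 4 − 2.876416 = 1.123584.
  √(4 − x²) = 1.059992.
  1/(2π) = 0.159155.
  ρ_sc(1.696) = 0.159155 · 1.059992 = 0.168703.

Rounded to 5 decimal places: ρ_sc(1.696) ≈ 0.16870.


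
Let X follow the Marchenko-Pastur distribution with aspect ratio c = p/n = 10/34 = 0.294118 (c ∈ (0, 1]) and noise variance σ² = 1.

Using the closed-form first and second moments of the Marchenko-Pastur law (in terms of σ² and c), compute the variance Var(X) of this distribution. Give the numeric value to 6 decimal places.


Recall the MP moments m_1 = E[X] = σ² and m_2 = E[X²] = σ⁴ (1 + c).
m_1 = E[X] = σ² = 1, so m_1² = 1.
m_2 = E[X²] = σ⁴ (1 + c) = 1 · (1 + 0.294118) = 1 · 1.294118 = 1.294118.
(Note m_2 − m_1² simplifies to c · σ⁴ = 0.294118 · 1.)

Var(X) = m_2 − m_1² = 1.294118 − 1 = 0.294118.


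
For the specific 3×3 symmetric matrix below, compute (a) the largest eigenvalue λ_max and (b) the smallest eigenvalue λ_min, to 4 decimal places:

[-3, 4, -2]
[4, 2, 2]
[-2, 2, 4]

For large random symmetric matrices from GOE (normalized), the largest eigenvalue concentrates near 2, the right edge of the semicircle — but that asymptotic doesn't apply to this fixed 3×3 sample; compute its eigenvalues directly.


Since M is real symmetric, all three eigenvalues are real; they are the roots of det(λI − M) = λ³ − (tr M) λ² + s λ − det M, where s is the sum of the principal 2×2 minors.
tr M = -3 + 2 + 4 = 3.
s = ((-3)·2 − 4²) + ((-3)·4 − (-2)²) + (2·4 − 2²) = -22 + (-16) + 4 = -34.
det M (expand along row 1) = (-3)·4 − 4·20 + (-2)·12 = -116.
Characteristic polynomial: λ³ − 3λ² − 34λ + 116 = 0.
Substitute λ = y + (tr M)/3 = y + 1.000000 to remove the quadratic term: y³ + p·y + q = 0 with p = s − (tr M)²/3 = -37.000000 and q = −2(tr M)³/27 + (tr M)·s/3 − det M = 80.000000.
Three real roots ⇒ use the trigonometric (Viète) form: r = 2√(−p/3) = 7.023769, φ = arccos(3q/(p·r)) = arccos(-0.923505) = 2.747916 rad.
y_k = r·cos(φ/3 − 2πk/3) for k = 0, 1, 2 gives y = 4.277615, 2.685766, -6.963381.
λ_k = y_k + 1.000000 gives λ = 5.2776, 3.6858, -5.9634 (check: the sum is 3.0000 = tr M).

Hence λ_max = 5.2776 and λ_min = -5.9634.


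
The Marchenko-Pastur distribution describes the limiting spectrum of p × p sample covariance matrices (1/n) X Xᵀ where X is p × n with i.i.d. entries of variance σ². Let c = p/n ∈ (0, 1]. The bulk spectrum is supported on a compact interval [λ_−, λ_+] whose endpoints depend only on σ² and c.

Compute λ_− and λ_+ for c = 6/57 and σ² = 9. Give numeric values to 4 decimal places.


c = 6/57 = 0.105263; √c = 0.324443.
λ_− = σ² (1 − √c)² = 9 · (1 − 0.324443)² = 9 · (0.675557)² = 4.107397.
λ_+ = σ² (1 + √c)² = 9 · (1 + 0.324443)² = 9 · (1.324443)² = 15.787340.

Rounded to 4 decimal places: λ_− ≈ 4.1074, λ_+ ≈ 15.7873.


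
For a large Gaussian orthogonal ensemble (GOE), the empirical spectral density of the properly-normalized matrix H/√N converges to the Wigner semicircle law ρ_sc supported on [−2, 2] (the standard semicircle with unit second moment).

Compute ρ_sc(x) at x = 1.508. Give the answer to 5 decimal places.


ρ_sc(x) = (1/(2π)) √(4 − x²). With x = 1.508:
  4 − x² = 4 − (1.508)² = 4 − 2.274064 = 1.725936.
  √(4 − x²) = 1.313749.
  1/(2π) = 0.159155.
  ρ_sc(1.508) = 0.159155 · 1.313749 = 0.209090.

Rounded to 5 decimal places: ρ_sc(1.508) ≈ 0.20909.


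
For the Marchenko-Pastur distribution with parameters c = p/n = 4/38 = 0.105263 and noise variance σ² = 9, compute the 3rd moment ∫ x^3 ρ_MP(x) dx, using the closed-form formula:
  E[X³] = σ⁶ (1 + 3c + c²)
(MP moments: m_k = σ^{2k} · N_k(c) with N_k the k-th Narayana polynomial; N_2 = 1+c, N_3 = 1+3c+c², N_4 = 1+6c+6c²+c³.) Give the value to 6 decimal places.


E[X³] = σ⁶ (1 + 3c + c²) (third MP moment). With σ² = 9 (so σ⁶ = 729) and c = 4/38 = 0.105263: E[X³] = 729 · (1 + 3·0.105263 + (0.105263)²) = 729 · 1.326870.

So E[X^3] = 967.288089.


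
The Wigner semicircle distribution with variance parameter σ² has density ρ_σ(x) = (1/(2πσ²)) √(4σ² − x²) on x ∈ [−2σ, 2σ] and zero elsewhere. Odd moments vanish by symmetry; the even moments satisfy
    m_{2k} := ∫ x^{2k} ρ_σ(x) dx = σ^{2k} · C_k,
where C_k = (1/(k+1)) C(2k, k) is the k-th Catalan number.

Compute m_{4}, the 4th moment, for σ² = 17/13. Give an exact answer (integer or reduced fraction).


By the scaled semicircle moment identity, m_{2k} = σ^{2k} · C_k with k = 2.
C_2 = (1/(k+1)) · C(2k, k) = (1/3) · C(4, 2) = (1/3) · 6 = 2.
σ^{2k} = (σ²)^k = (17/13)^2 = 289/169.

Therefore m_{4} = σ^{4} · C_2 = (289/169) · 2 = 578/169.


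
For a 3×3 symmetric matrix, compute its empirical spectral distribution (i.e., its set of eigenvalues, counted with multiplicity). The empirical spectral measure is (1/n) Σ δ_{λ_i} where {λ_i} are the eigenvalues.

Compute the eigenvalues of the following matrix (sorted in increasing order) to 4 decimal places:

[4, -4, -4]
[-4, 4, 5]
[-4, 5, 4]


Since M is real symmetric, all three eigenvalues are real; they are the roots of det(λI − M) = λ³ − (tr M) λ² + s λ − det M, where s is the sum of the principal 2×2 minors.
tr M = 4 + 4 + 4 = 12.
s = (4·4 − (-4)²) + (4·4 − (-4)²) + (4·4 − 5²) = 0 + 0 + (-9) = -9.
det M (expand along row 1) = 4·(-9) − (-4)·4 + (-4)·(-4) = -4.
Characteristic polynomial: λ³ − 12λ² − 9λ + 4 = 0.
Substitute λ = y + (tr M)/3 = y + 4.000000 to remove the quadratic term: y³ + p·y + q = 0 with p = s − (tr M)²/3 = -57.000000 and q = −2(tr M)³/27 + (tr M)·s/3 − det M = -160.000000.
Three real roots ⇒ use the trigonometric (Viète) form: r = 2√(−p/3) = 8.717798, φ = arccos(3q/(p·r)) = arccos(0.965961) = 0.261664 rad.
y_k = r·cos(φ/3 − 2πk/3) for k = 0, 1, 2 gives y = 8.684658, -3.684658, -5.000000.
λ_k = y_k + 4.000000 gives λ = 12.6847, 0.3153, -1.0000 (check: the sum is 12.0000 = tr M).

Eigenvalues sorted in increasing order: [-1.0000, 0.3153, 12.6847].


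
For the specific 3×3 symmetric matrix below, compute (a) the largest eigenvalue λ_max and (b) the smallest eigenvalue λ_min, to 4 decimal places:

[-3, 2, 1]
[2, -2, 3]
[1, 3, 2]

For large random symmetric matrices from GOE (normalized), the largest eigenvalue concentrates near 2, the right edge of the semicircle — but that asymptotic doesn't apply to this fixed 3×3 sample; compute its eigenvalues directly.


Since M is real symmetric, all three eigenvalues are real; they are the roots of det(λI − M) = λ³ − (tr M) λ² + s λ − det M, where s is the sum of the principal 2×2 minors.
tr M = -3 + (-2) + 2 = -3.
s = ((-3)·(-2) − 2²) + ((-3)·2 − 1²) + ((-2)·2 − 3²) = 2 + (-7) + (-13) = -18.
det M (expand along row 1) = (-3)·(-13) − 2·1 + 1·8 = 45.
Characteristic polynomial: λ³ + 3λ² − 18λ − 45 = 0.
Substitute λ = y + (tr M)/3 = y − 1.000000 to remove the quadratic term: y³ + p·y + q = 0 with p = s − (tr M)²/3 = -21.000000 and q = −2(tr M)³/27 + (tr M)·s/3 − det M = -25.000000.
Three real roots ⇒ use the trigonometric (Viète) form: r = 2√(−p/3) = 5.291503, φ = arccos(3q/(p·r)) = arccos(0.674937) = 0.829918 rad.
y_k = r·cos(φ/3 − 2πk/3) for k = 0, 1, 2 gives y = 5.090313, -1.293544, -3.796769.
λ_k = y_k − 1.000000 gives λ = 4.0903, -2.2935, -4.7968 (check: the sum is -3.0000 = tr M).

Hence λ_max = 4.0903 and λ_min = -4.7968.


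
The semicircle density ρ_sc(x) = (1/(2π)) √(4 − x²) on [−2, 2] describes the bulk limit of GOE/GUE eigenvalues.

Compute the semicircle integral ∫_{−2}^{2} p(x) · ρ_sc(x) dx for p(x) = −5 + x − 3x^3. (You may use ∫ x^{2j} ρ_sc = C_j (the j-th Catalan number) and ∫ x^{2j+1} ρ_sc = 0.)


Write p(x) = Σ a_i x^i, split into monomials and integrate each against ρ_sc separately.
Using ∫ x^{2j} ρ_sc = C_j = (1/(j+1)) C(2j, j) (Catalan numbers) and ∫ x^{2j+1} ρ_sc = 0 (odd monomials vanish by symmetry):
  i = 0 (even): a_0 · C_{0} = -5 · 1 = -5
  i = 1 (odd): ∫ x^1 ρ_sc = 0 (vanishes)
  i = 3 (odd): ∫ x^3 ρ_sc = 0 (vanishes)

Summing the contributions: ∫_{−2}^{2} p(x) ρ_sc(x) dx = -5.


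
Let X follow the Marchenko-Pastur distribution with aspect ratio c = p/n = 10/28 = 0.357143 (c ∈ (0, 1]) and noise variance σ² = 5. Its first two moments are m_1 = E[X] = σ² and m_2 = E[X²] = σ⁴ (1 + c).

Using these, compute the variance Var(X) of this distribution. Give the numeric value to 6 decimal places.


m_1 = E[X] = σ² = 5, so m_1² = 25.
m_2 = E[X²] = σ⁴ (1 + c) = 25 · (1 + 0.357143) = 25 · 1.357143 = 33.928571.
(Note m_2 − m_1² simplifies to c · σ⁴ = 0.357143 · 25.)

Var(X) = m_2 − m_1² = 33.928571 − 25 = 8.928571.


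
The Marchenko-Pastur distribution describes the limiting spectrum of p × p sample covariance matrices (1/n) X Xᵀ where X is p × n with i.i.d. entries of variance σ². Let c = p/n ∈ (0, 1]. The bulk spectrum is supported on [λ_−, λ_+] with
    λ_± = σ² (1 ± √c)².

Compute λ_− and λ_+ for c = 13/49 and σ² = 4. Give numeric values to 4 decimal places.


c = 13/49 = 0.265306; √c = 0.515079.
λ_− = σ² (1 − √c)² = 4 · (1 − 0.515079)² = 4 · (0.484921)² = 0.940594.
λ_+ = σ² (1 + √c)² = 4 · (1 + 0.515079)² = 4 · (1.515079)² = 9.181855.

Rounded to 4 decimal places: λ_− ≈ 0.9406, λ_+ ≈ 9.1819.


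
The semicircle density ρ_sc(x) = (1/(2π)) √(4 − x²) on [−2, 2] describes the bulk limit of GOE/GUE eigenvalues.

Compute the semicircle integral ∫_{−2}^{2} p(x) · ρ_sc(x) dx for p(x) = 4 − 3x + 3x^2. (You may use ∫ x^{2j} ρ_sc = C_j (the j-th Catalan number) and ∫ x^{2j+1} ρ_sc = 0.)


Write p(x) = Σ a_i x^i, split into monomials and integrate each against ρ_sc separately.
Using ∫ x^{2j} ρ_sc = C_j = (1/(j+1)) C(2j, j) (Catalan numbers) and ∫ x^{2j+1} ρ_sc = 0 (odd monomials vanish by symmetry):
  i = 0 (even): a_0 · C_{0} = 4 · 1 = 4
  i = 1 (odd): ∫ x^1 ρ_sc = 0 (vanishes)
  i = 2 (even): a_2 · C_{1} = 3 · 1 = 3

Summing the contributions: ∫_{−2}^{2} p(x) ρ_sc(x) dx = 4 + 3 = 7.


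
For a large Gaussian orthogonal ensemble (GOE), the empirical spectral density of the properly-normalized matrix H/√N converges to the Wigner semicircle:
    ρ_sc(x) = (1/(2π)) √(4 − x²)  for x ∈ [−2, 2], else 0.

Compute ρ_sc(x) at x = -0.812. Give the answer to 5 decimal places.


ρ_sc(x) = (1/(2π)) √(4 − x²). With x = -0.812:
  4 − x² = 4 − (-0.812)² = 4 − 0.659344 = 3.340656.
  √(4 − x²) = 1.827746.
  1/(2π) = 0.159155.
  ρ_sc(-0.812) = 0.159155 · 1.827746 = 0.290895.

Rounded to 5 decimal places: ρ_sc(-0.812) ≈ 0.29089.


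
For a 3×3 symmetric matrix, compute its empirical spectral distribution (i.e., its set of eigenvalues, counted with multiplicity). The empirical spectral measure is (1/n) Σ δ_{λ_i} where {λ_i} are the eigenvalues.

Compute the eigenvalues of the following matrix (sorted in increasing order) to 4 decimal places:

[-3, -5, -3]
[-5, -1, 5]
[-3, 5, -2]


Since M is real symmetric, all three eigenvalues are real; they are the roots of det(λI − M) = λ³ − (tr M) λ² + s λ − det M, where s is the sum of the principal 2×2 minors.
tr M = -3 + (-1) + (-2) = -6.
s = ((-3)·(-1) − (-5)²) + ((-3)·(-2) − (-3)²) + ((-1)·(-2) − 5²) = -22 + (-3) + (-23) = -48.
det M (expand along row 1) = (-3)·(-23) − (-5)·25 + (-3)·(-28) = 278.
Characteristic polynomial: λ³ + 6λ² − 48λ − 278 = 0.
Substitute λ = y + (tr M)/3 = y − 2.000000 to remove the quadratic term: y³ + p·y + q = 0 with p = s − (tr M)²/3 = -60.000000 and q = −2(tr M)³/27 + (tr M)·s/3 − det M = -166.000000.
Three real roots ⇒ use the trigonometric (Viète) form: r = 2√(−p/3) = 8.944272, φ = arccos(3q/(p·r)) = arccos(0.927968) = 0.381873 rad.
y_k = r·cos(φ/3 − 2πk/3) for k = 0, 1, 2 gives y = 8.871908, -3.452622, -5.419286.
λ_k = y_k − 2.000000 gives λ = 6.8719, -5.4526, -7.4193 (check: the sum is -6.0000 = tr M).

Eigenvalues sorted in increasing order: [-7.4193, -5.4526, 6.8719].


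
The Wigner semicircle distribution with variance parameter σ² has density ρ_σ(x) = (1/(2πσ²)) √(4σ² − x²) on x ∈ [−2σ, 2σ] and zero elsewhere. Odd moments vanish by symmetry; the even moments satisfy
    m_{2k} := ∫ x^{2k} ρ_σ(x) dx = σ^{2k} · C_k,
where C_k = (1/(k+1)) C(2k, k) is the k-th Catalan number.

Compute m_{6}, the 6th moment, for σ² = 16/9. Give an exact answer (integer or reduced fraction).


By the scaled semicircle moment identity, m_{2k} = σ^{2k} · C_k with k = 3.
C_3 = (1/(k+1)) · C(2k, k) = (1/4) · C(6, 3) = (1/4) · 20 = 5.
σ^{2k} = (σ²)^k = (16/9)^3 = 4096/729.

Therefore m_{6} = σ^{6} · C_3 = (4096/729) · 5 = 20480/729.


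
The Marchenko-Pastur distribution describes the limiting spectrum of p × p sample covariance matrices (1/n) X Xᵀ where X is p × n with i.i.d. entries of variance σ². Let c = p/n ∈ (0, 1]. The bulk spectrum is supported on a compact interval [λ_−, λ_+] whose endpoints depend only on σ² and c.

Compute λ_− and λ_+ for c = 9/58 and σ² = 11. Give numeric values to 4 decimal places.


c = 9/58 = 0.155172; √c = 0.393919.
λ_− = σ² (1 − √c)² = 11 · (1 − 0.393919)² = 11 · (0.606081)² = 4.040672.
λ_+ = σ² (1 + √c)² = 11 · (1 + 0.393919)² = 11 · (1.393919)² = 21.373121.

Rounded to 4 decimal places: λ_− ≈ 4.0407, λ_+ ≈ 21.3731.


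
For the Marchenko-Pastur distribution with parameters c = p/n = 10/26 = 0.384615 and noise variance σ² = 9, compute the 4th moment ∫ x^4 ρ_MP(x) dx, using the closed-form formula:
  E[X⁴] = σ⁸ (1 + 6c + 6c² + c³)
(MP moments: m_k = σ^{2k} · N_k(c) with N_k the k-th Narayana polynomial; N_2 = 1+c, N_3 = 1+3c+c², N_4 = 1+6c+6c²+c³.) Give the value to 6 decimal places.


E[X⁴] = σ⁸ (1 + 6c + 6c² + c³) (fourth MP moment). With σ² = 9 (so σ⁸ = 6561) and c = 10/26 = 0.384615: E[X⁴] = 6561 · (1 + 6·0.384615 + 6·(0.384615)² + (0.384615)³) = 6561 · 4.252162.

So E[X^4] = 27898.435139.


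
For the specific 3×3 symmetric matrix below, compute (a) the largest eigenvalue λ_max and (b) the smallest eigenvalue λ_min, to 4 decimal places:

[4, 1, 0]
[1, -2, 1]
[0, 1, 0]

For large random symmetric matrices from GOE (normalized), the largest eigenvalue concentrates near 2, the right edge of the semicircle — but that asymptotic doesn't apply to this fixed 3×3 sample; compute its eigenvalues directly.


Since M is real symmetric, all three eigenvalues are real; they are the roots of det(λI − M) = λ³ − (tr M) λ² + s λ − det M, where s is the sum of the principal 2×2 minors.
tr M = 4 + (-2) + 0 = 2.
s = (4·(-2) − 1²) + (4·0 − 0²) + ((-2)·0 − 1²) = -9 + 0 + (-1) = -10.
det M (expand along row 1) = 4·(-1) − 1·0 + 0·1 = -4.
Characteristic polynomial: λ³ − 2λ² − 10λ + 4 = 0.
Substitute λ = y + (tr M)/3 = y + 0.666667 to remove the quadratic term: y³ + p·y + q = 0 with p = s − (tr M)²/3 = -11.333333 and q = −2(tr M)³/27 + (tr M)·s/3 − det M = -3.259259.
Three real roots ⇒ use the trigonometric (Viète) form: r = 2√(−p/3) = 3.887301, φ = arccos(3q/(p·r)) = arccos(0.221939) = 1.346993 rad.
y_k = r·cos(φ/3 − 2πk/3) for k = 0, 1, 2 gives y = 3.502002, -0.289728, -3.212274.
λ_k = y_k + 0.666667 gives λ = 4.1687, 0.3769, -2.5456 (check: the sum is 2.0000 = tr M).

Hence λ_max = 4.1687 and λ_min = -2.5456.


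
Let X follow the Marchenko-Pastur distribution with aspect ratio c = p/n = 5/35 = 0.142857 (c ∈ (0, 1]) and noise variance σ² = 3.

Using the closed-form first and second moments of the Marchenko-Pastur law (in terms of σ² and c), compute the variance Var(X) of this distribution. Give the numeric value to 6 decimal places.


Recall the MP moments m_1 = E[X] = σ² and m_2 = E[X²] = σ⁴ (1 + c).
m_1 = E[X] = σ² = 3, so m_1² = 9.
m_2 = E[X²] = σ⁴ (1 + c) = 9 · (1 + 0.142857) = 9 · 1.142857 = 10.285714.
(Note m_2 − m_1² simplifies to c · σ⁴ = 0.142857 · 9.)

Var(X) = m_2 − m_1² = 10.285714 − 9 = 1.285714.


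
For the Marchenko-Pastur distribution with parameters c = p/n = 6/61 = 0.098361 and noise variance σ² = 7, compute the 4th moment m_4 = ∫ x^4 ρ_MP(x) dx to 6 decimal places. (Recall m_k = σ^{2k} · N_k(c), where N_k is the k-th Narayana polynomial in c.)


E[X⁴] = σ⁸ (1 + 6c + 6c² + c³) (fourth MP moment). With σ² = 7 (so σ⁸ = 2401) and c = 6/61 = 0.098361: E[X⁴] = 2401 · (1 + 6·0.098361 + 6·(0.098361)² + (0.098361)³) = 2401 · 1.649164.

So E[X^4] = 3959.643886.


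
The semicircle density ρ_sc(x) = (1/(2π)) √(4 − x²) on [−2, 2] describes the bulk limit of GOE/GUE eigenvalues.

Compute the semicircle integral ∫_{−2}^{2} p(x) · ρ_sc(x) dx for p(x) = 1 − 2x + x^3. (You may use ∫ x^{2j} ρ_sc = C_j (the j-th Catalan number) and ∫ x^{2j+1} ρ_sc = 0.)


Write p(x) = Σ a_i x^i, split into monomials and integrate each against ρ_sc separately.
Using ∫ x^{2j} ρ_sc = C_j = (1/(j+1)) C(2j, j) (Catalan numbers) and ∫ x^{2j+1} ρ_sc = 0 (odd monomials vanish by symmetry):
  i = 0 (even): a_0 · C_{0} = 1 · 1 = 1
  i = 1 (odd): ∫ x^1 ρ_sc = 0 (vanishes)
  i = 3 (odd): ∫ x^3 ρ_sc = 0 (vanishes)

Summing the contributions: ∫_{−2}^{2} p(x) ρ_sc(x) dx = 1.


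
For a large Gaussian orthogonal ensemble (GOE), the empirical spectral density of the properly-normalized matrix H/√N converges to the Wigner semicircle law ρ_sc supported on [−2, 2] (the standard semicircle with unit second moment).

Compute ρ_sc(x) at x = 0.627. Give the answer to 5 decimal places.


ρ_sc(x) = (1/(2π)) √(4 − x²). With x = 0.627:
  4 − x² = 4 − (0.627)² = 4 − 0.393129 = 3.606871.
  √(4 − x²) = 1.899176.
  1/(2π) = 0.159155.
  ρ_sc(0.627) = 0.159155 · 1.899176 = 0.302263.

Rounded to 5 decimal places: ρ_sc(0.627) ≈ 0.30226.


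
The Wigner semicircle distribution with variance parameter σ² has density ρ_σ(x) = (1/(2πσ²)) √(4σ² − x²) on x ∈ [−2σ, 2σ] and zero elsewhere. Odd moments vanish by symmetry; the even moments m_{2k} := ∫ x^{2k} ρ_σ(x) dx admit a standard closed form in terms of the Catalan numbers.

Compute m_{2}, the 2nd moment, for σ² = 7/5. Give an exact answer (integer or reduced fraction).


By the scaled semicircle moment identity, m_{2k} = σ^{2k} · C_k with k = 1.
C_1 = (1/(k+1)) · C(2k, k) = (1/2) · C(2, 1) = (1/2) · 2 = 1.
σ^{2k} = (σ²)^k = (7/5)^1 = 7/5.

Therefore m_{2} = σ^{2} · C_1 = (7/5) · 1 = 7/5.


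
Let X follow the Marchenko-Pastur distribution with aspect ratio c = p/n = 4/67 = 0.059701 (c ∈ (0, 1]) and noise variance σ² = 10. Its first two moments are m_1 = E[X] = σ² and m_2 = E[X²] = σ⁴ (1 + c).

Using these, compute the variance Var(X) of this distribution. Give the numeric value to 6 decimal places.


m_1 = E[X] = σ² = 10, so m_1² = 100.
m_2 = E[X²] = σ⁴ (1 + c) = 100 · (1 + 0.059701) = 100 · 1.059701 = 105.970149.
(Note m_2 − m_1² simplifies to c · σ⁴ = 0.059701 · 100.)

Var(X) = m_2 − m_1² = 105.970149 − 100 = 5.970149.


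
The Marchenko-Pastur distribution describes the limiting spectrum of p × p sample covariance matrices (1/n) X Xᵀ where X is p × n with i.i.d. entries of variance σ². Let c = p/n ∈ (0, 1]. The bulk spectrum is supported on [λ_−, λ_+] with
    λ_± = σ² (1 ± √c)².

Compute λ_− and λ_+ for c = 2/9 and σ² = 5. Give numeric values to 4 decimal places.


c = 2/9 = 0.222222; √c = 0.471405.
λ_− = σ² (1 − √c)² = 5 · (1 − 0.471405)² = 5 · (0.528595)² = 1.397066.
λ_+ = σ² (1 + √c)² = 5 · (1 + 0.471405)² = 5 · (1.471405)² = 10.825156.

Rounded to 4 decimal places: λ_− ≈ 1.3971, λ_+ ≈ 10.8252.


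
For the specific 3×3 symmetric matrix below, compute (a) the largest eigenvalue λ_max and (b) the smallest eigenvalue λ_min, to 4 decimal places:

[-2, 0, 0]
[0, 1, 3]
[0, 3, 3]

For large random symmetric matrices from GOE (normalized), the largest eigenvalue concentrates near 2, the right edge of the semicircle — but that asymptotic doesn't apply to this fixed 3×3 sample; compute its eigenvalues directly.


Since M is real symmetric, all three eigenvalues are real; they are the roots of det(λI − M) = λ³ − (tr M) λ² + s λ − det M, where s is the sum of the principal 2×2 minors.
tr M = -2 + 1 + 3 = 2.
s = ((-2)·1 − 0²) + ((-2)·3 − 0²) + (1·3 − 3²) = -2 + (-6) + (-6) = -14.
det M (expand along row 1) = (-2)·(-6) − 0·0 + 0·0 = 12.
Characteristic polynomial: λ³ − 2λ² − 14λ − 12 = 0.
Substitute λ = y + (tr M)/3 = y + 0.666667 to remove the quadratic term: y³ + p·y + q = 0 with p = s − (tr M)²/3 = -15.333333 and q = −2(tr M)³/27 + (tr M)·s/3 − det M = -21.925926.
Three real roots ⇒ use the trigonometric (Viète) form: r = 2√(−p/3) = 4.521553, φ = arccos(3q/(p·r)) = arccos(0.948757) = 0.321518 rad.
y_k = r·cos(φ/3 − 2πk/3) for k = 0, 1, 2 gives y = 4.495611, -1.828944, -2.666667.
λ_k = y_k + 0.666667 gives λ = 5.1623, -1.1623, -2.0000 (check: the sum is 2.0000 = tr M).

Hence λ_max = 5.1623 and λ_min = -2.0000.


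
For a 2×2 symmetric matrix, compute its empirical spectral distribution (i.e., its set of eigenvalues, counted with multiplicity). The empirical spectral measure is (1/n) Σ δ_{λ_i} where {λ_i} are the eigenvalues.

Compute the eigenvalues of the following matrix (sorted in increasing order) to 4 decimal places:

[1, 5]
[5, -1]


Since M is real symmetric, both eigenvalues are real; they are the roots of det(λI − M) = λ² − (tr M) λ + det M.
tr M = 1 + (-1) = 0.
det M = 1·(-1) − 5² = -1 − 25 = -26.
Characteristic polynomial: λ² − 26 = 0.
Discriminant Δ = (tr M)² − 4·det M = 0 − (-104) = 104; √Δ = 10.198039.
λ = (tr M ± √Δ)/2 = (0 ± 10.198039)/2, giving (tr M − √Δ)/2 = -5.0990 and (tr M + √Δ)/2 = 5.0990.

Eigenvalues sorted in increasing order: [-5.0990, 5.0990].


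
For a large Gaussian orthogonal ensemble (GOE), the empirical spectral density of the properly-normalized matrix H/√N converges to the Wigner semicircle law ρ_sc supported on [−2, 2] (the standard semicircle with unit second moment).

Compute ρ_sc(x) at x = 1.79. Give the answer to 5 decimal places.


ρ_sc(x) = (1/(2π)) √(4 − x²). With x = 1.79:
  4 − x² = 4 − (1.79)² = 4 − 3.204100 = 0.795900.
  √(4 − x²) = 0.892132.
  1/(2π) = 0.159155.
  ρ_sc(1.79) = 0.159155 · 0.892132 = 0.141987.

Rounded to 5 decimal places: ρ_sc(1.79) ≈ 0.14199.
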